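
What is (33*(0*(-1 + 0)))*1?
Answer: 0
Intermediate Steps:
(33*(0*(-1 + 0)))*1 = (33*(0*(-1)))*1 = (33*0)*1 = 0*1 = 0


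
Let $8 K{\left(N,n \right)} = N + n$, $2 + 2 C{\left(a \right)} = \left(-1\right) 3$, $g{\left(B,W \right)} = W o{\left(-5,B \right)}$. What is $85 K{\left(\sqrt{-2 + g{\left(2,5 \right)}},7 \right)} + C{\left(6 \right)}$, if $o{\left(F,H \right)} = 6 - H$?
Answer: $\frac{575}{8} + \frac{255 \sqrt{2}}{8} \approx 116.95$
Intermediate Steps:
$g{\left(B,W \right)} = W \left(6 - B\right)$
$C{\left(a \right)} = - \frac{5}{2}$ ($C{\left(a \right)} = -1 + \frac{\left(-1\right) 3}{2} = -1 + \frac{1}{2} \left(-3\right) = -1 - \frac{3}{2} = - \frac{5}{2}$)
$K{\left(N,n \right)} = \frac{N}{8} + \frac{n}{8}$ ($K{\left(N,n \right)} = \frac{N + n}{8} = \frac{N}{8} + \frac{n}{8}$)
$85 K{\left(\sqrt{-2 + g{\left(2,5 \right)}},7 \right)} + C{\left(6 \right)} = 85 \left(\frac{\sqrt{-2 + 5 \left(6 - 2\right)}}{8} + \frac{1}{8} \cdot 7\right) - \frac{5}{2} = 85 \left(\frac{\sqrt{-2 + 5 \left(6 - 2\right)}}{8} + \frac{7}{8}\right) - \frac{5}{2} = 85 \left(\frac{\sqrt{-2 + 5 \cdot 4}}{8} + \frac{7}{8}\right) - \frac{5}{2} = 85 \left(\frac{\sqrt{-2 + 20}}{8} + \frac{7}{8}\right) - \frac{5}{2} = 85 \left(\frac{\sqrt{18}}{8} + \frac{7}{8}\right) - \frac{5}{2} = 85 \left(\frac{3 \sqrt{2}}{8} + \frac{7}{8}\right) - \frac{5}{2} = 85 \left(\frac{7}{8} + \frac{3 \sqrt{2}}{8}\right) - \frac{5}{2} = \left(\frac{595}{8} + \frac{255 \sqrt{2}}{8}\right) - \frac{5}{2} = \frac{575}{8} + \frac{255 \sqrt{2}}{8}$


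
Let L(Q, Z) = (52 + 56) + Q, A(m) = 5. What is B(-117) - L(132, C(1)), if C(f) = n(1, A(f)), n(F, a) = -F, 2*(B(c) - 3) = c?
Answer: -591/2 ≈ -295.50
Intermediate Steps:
B(c) = 3 + c/2
C(f) = -1 (C(f) = -1*1 = -1)
L(Q, Z) = 108 + Q
B(-117) - L(132, C(1)) = (3 + (½)*(-117)) - (108 + 132) = (3 - 117/2) - 1*240 = -111/2 - 240 = -591/2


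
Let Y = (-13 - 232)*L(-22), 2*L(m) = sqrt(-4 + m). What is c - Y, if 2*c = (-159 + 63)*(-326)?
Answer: 15648 + 245*I*sqrt(26)/2 ≈ 15648.0 + 624.63*I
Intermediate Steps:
c = 15648 (c = ((-159 + 63)*(-326))/2 = (-96*(-326))/2 = (1/2)*31296 = 15648)
L(m) = sqrt(-4 + m)/2
Y = -245*I*sqrt(26)/2 (Y = (-13 - 232)*(sqrt(-4 - 22)/2) = -245*sqrt(-26)/2 = -245*I*sqrt(26)/2 ≈ -624.63*I)
c - Y = 15648 - (-245)*I*sqrt(26)/2 = 15648 + 245*I*sqrt(26)/2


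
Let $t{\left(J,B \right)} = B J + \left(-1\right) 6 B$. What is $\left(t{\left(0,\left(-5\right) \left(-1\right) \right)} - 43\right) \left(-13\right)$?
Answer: $949$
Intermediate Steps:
$t{\left(J,B \right)} = - 6 B + B J$ ($t{\left(J,B \right)} = B J - 6 B = - 6 B + B J$)
$\left(t{\left(0,\left(-5\right) \left(-1\right) \right)} - 43\right) \left(-13\right) = \left(\left(-5\right) \left(-1\right) \left(-6 + 0\right) - 43\right) \left(-13\right) = \left(5 \left(-6\right) - 43\right) \left(-13\right) = \left(-30 - 43\right) \left(-13\right) = \left(-73\right) \left(-13\right) = 949$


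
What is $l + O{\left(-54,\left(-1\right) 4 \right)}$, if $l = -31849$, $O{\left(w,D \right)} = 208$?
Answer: $-31641$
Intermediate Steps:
$l + O{\left(-54,\left(-1\right) 4 \right)} = -31849 + 208 = -31641$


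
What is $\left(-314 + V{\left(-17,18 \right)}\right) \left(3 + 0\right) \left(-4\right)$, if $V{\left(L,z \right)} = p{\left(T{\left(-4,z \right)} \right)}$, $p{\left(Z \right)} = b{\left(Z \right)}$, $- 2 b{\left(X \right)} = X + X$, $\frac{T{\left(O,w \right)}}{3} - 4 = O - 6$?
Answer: $3552$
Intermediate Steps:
$T{\left(O,w \right)} = -6 + 3 O$ ($T{\left(O,w \right)} = 12 + 3 \left(O - 6\right) = 12 + 3 \left(-6 + O\right) = 12 + \left(-18 + 3 O\right) = -6 + 3 O$)
$b{\left(X \right)} = - X$ ($b{\left(X \right)} = - \frac{X + X}{2} = - \frac{2 X}{2} = - X$)
$p{\left(Z \right)} = - Z$
$V{\left(L,z \right)} = 18$ ($V{\left(L,z \right)} = - (-6 + 3 \left(-4\right)) = - (-6 - 12) = \left(-1\right) \left(-18\right) = 18$)
$\left(-314 + V{\left(-17,18 \right)}\right) \left(3 + 0\right) \left(-4\right) = \left(-314 + 18\right) \left(3 + 0\right) \left(-4\right) = - 296 \cdot 3 \left(-4\right) = \left(-296\right) \left(-12\right) = 3552$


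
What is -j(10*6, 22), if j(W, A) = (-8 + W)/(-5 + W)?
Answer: -52/55 ≈ -0.94545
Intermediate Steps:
j(W, A) = (-8 + W)/(-5 + W)
-j(10*6, 22) = -(-8 + 10*6)/(-5 + 10*6) = -(-8 + 60)/(-5 + 60) = -52/55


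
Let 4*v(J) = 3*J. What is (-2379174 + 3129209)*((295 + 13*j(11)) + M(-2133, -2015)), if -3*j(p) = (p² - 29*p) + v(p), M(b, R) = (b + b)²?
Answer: 54602167732255/4 ≈ 1.3651e+13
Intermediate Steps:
M(b, R) = 4*b² (M(b, R) = (2*b)² = 4*b²)
v(J) = 3*J/4 (v(J) = (3*J)/4 = 3*J/4)
j(p) = -p²/3 + 113*p/12 (j(p) = -((p² - 29*p) + 3*p/4)/3 = -(p² - 113*p/4)/3 = -p²/3 + 113*p/12)
(-2379174 + 3129209)*((295 + 13*j(11)) + M(-2133, -2015)) = (-2379174 + 3129209)*((295 + 13*((1/12)*11*(113 - 4*11))) + 4*(-2133)²) = 750035*((295 + 13*((1/12)*11*(113 - 44))) + 4*4549689) = 750035*((295 + 13*((1/12)*11*69)) + 18198756) = 750035*((295 + 13*(253/4)) + 18198756) = 750035*((295 + 3289/4) + 18198756) = 750035*(4469/4 + 18198756) = 750035*(72799493/4) = 54602167732255/4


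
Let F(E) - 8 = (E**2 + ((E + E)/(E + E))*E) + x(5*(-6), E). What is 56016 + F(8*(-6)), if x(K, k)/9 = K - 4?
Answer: 57974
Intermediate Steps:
x(K, k) = -36 + 9*K (x(K, k) = 9*(K - 4) = 9*(-4 + K) = -36 + 9*K)
F(E) = -298 + E + E**2 (F(E) = 8 + ((E**2 + ((E + E)/(E + E))*E) + (-36 + 9*(5*(-6)))) = 8 + ((E**2 + ((2*E)/((2*E)))*E) + (-36 + 9*(-30))) = 8 + ((E**2 + ((2*E)*(1/(2*E)))*E) + (-36 - 270)) = 8 + ((E**2 + 1*E) - 306) = 8 + ((E**2 + E) - 306) = 8 + ((E + E**2) - 306) = 8 + (-306 + E + E**2) = -298 + E + E**2)
56016 + F(8*(-6)) = 56016 + (-298 + 8*(-6) + (8*(-6))**2) = 56016 + (-298 - 48 + (-48)**2) = 56016 + (-298 - 48 + 2304) = 56016 + 1958 = 57974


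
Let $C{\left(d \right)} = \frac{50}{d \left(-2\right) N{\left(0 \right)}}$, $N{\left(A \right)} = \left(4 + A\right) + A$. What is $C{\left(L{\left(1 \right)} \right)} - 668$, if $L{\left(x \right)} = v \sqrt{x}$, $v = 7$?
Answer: $- \frac{18729}{28} \approx -668.89$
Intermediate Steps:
$N{\left(A \right)} = 4 + 2 A$
$L{\left(x \right)} = 7 \sqrt{x}$
$C{\left(d \right)} = - \frac{25}{4 d}$ ($C{\left(d \right)} = \frac{50}{d \left(-2\right) \left(4 + 2 \cdot 0\right)} = \frac{50}{- 2 d \left(4 + 0\right)} = \frac{50}{- 2 d 4} = \frac{50}{\left(-8\right) d} = 50 \left(- \frac{1}{8 d}\right) = - \frac{25}{4 d}$)
$C{\left(L{\left(1 \right)} \right)} - 668 = - \frac{25}{4 \cdot 7 \sqrt{1}} - 668 = - \frac{25}{4 \cdot 7 \cdot 1} - 668 = - \frac{25}{4 \cdot 7} - 668 = \left(- \frac{25}{4}\right) \frac{1}{7} - 668 = - \frac{25}{28} - 668 = - \frac{18729}{28}$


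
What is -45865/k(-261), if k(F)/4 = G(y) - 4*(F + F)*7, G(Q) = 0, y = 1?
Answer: -45865/58464 ≈ -0.78450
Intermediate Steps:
k(F) = -224*F (k(F) = 4*(0 - 4*(F + F)*7) = 4*(0 - 8*F*7) = 4*(0 - 56*F) = 4*(-56*F) = -224*F)
-45865/k(-261) = -45865/((-224*(-261))) = -45865/58464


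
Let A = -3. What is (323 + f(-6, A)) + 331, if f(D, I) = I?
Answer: 651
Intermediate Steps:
(323 + f(-6, A)) + 331 = (323 - 3) + 331 = 320 + 331 = 651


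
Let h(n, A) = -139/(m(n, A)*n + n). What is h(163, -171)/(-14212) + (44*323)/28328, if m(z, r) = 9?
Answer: 41154109539/82029247960 ≈ 0.50170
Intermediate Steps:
h(n, A) = -139/(10*n) (h(n, A) = -139/(9*n + n) = -139*1/(10*n) = -139/(10*n))
h(163, -171)/(-14212) + (44*323)/28328 = -139/10/163/(-14212) + (44*323)/28328 = -139/10*1/163*(-1/14212) + 14212*(1/28328) = -139/1630*(-1/14212) + 3553/7082 = 139/23165560 + 3553/7082 = 41154109539/82029247960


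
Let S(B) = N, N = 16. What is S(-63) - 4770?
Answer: -4754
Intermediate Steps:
S(B) = 16
S(-63) - 4770 = 16 - 4770 = -4754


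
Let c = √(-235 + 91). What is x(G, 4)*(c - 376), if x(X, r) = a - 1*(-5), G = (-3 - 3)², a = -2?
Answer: -1128 + 36*I ≈ -1128.0 + 36.0*I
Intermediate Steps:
G = 36 (G = (-6)² = 36)
x(X, r) = 3 (x(X, r) = -2 - 1*(-5) = -2 + 5 = 3)
c = 12*I (c = √(-144) = 12*I ≈ 12.0*I)
x(G, 4)*(c - 376) = 3*(12*I - 376) = 3*(-376 + 12*I) = -1128 + 36*I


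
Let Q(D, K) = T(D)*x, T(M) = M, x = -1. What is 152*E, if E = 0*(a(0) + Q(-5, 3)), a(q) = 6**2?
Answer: 0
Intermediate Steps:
Q(D, K) = -D (Q(D, K) = D*(-1) = -D)
a(q) = 36
E = 0 (E = 0*(36 - 1*(-5)) = 0*(36 + 5) = 0*41 = 0)
152*E = 152*0 = 0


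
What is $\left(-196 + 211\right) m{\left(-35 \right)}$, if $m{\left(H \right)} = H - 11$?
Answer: $-690$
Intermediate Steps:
$m{\left(H \right)} = -11 + H$ ($m{\left(H \right)} = H - 11 = -11 + H$)
$\left(-196 + 211\right) m{\left(-35 \right)} = \left(-196 + 211\right) \left(-11 - 35\right) = 15 \left(-46\right) = -690$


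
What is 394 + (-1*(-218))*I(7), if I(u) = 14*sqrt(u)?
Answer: 394 + 3052*sqrt(7) ≈ 8468.8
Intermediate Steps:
394 + (-1*(-218))*I(7) = 394 + (-1*(-218))*(14*sqrt(7)) = 394 + 218*(14*sqrt(7)) = 394 + 3052*sqrt(7)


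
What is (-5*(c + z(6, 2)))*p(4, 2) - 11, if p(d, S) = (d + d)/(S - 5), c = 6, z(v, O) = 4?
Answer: 367/3 ≈ 122.33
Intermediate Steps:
p(d, S) = 2*d/(-5 + S) (p(d, S) = (2*d)/(-5 + S) = 2*d/(-5 + S))
(-5*(c + z(6, 2)))*p(4, 2) - 11 = (-5*(6 + 4))*(2*4/(-5 + 2)) - 11 = (-5*10)*(2*4/(-3)) - 11 = -100*4*(-1)/3 - 11 = -50*(-8/3) - 11 = 400/3 - 11 = 367/3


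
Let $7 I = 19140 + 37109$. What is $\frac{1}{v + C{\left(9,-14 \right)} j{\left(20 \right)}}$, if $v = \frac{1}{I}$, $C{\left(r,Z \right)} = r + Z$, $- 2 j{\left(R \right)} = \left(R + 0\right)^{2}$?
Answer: $\frac{56249}{56249007} \approx 0.001$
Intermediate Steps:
$j{\left(R \right)} = - \frac{R^{2}}{2}$ ($j{\left(R \right)} = - \frac{\left(R + 0\right)^{2}}{2} = - \frac{R^{2}}{2}$)
$C{\left(r,Z \right)} = Z + r$
$I = \frac{56249}{7}$ ($I = \frac{19140 + 37109}{7} = \frac{1}{7} \cdot 56249 = \frac{56249}{7} \approx 8035.6$)
$v = \frac{7}{56249}$ ($v = \frac{1}{\frac{56249}{7}} = \frac{7}{56249} \approx 0.00012445$)
$\frac{1}{v + C{\left(9,-14 \right)} j{\left(20 \right)}} = \frac{1}{\frac{7}{56249} + \left(-14 + 9\right) \left(- \frac{20^{2}}{2}\right)} = \frac{1}{\frac{7}{56249} - 5 \left(\left(- \frac{1}{2}\right) 400\right)} = \frac{1}{\frac{7}{56249} - -1000} = \frac{1}{\frac{7}{56249} + 1000} = \frac{1}{\frac{56249007}{56249}} = \frac{56249}{56249007}$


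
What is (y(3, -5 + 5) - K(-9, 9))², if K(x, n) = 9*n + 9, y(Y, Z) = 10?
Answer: 6400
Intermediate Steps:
K(x, n) = 9 + 9*n
(y(3, -5 + 5) - K(-9, 9))² = (10 - (9 + 9*9))² = (10 - (9 + 81))² = (10 - 1*90)² = (10 - 90)² = (-80)² = 6400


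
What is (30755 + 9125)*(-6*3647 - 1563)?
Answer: -934986600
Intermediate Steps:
(30755 + 9125)*(-6*3647 - 1563) = 39880*(-21882 - 1563) = 39880*(-23445) = -934986600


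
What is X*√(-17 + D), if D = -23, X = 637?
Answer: 1274*I*√10 ≈ 4028.7*I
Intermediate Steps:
X*√(-17 + D) = 637*√(-17 - 23) = 637*√(-40) = 637*(2*I*√10) = 1274*I*√10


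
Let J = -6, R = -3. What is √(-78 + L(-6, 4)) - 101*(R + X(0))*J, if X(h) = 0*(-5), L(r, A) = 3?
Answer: -1818 + 5*I*√3 ≈ -1818.0 + 8.6602*I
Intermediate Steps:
X(h) = 0
√(-78 + L(-6, 4)) - 101*(R + X(0))*J = √(-78 + 3) - 101*(-3 + 0)*(-6) = √(-75) - (-303)*(-6) = 5*I*√3 - 101*18 = 5*I*√3 - 1818 = -1818 + 5*I*√3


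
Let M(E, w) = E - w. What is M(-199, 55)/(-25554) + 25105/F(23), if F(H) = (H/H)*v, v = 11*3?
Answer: 106923592/140547 ≈ 760.77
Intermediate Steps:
v = 33
F(H) = 33 (F(H) = (H/H)*33 = 1*33 = 33)
M(-199, 55)/(-25554) + 25105/F(23) = (-199 - 1*55)/(-25554) + 25105/33 = (-199 - 55)*(-1/25554) + 25105*(1/33) = -254*(-1/25554) + 25105/33 = 127/12777 + 25105/33 = 106923592/140547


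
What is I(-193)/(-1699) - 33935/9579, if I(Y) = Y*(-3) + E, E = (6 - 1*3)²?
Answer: -63288017/16274721 ≈ -3.8887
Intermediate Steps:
E = 9 (E = (6 - 3)² = 3² = 9)
I(Y) = 9 - 3*Y (I(Y) = Y*(-3) + 9 = -3*Y + 9 = 9 - 3*Y)
I(-193)/(-1699) - 33935/9579 = (9 - 3*(-193))/(-1699) - 33935/9579 = (9 + 579)*(-1/1699) - 33935*1/9579 = 588*(-1/1699) - 33935/9579 = -588/1699 - 33935/9579 = -63288017/16274721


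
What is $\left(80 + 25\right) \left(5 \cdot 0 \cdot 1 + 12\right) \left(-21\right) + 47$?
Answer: $-26413$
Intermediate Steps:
$\left(80 + 25\right) \left(5 \cdot 0 \cdot 1 + 12\right) \left(-21\right) + 47 = 105 \left(0 \cdot 1 + 12\right) \left(-21\right) + 47 = 105 \left(0 + 12\right) \left(-21\right) + 47 = 105 \cdot 12 \left(-21\right) + 47 = 1260 \left(-21\right) + 47 = -26460 + 47 = -26413$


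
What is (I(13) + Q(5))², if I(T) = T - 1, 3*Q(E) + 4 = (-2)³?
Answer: 64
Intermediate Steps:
Q(E) = -4 (Q(E) = -4/3 + (⅓)*(-2)³ = -4/3 + (⅓)*(-8) = -4/3 - 8/3 = -4)
I(T) = -1 + T
(I(13) + Q(5))² = ((-1 + 13) - 4)² = (12 - 4)² = 8² = 64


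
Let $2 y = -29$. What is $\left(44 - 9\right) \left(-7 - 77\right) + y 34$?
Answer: $-3433$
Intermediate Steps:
$y = - \frac{29}{2}$ ($y = \frac{1}{2} \left(-29\right) = - \frac{29}{2} \approx -14.5$)
$\left(44 - 9\right) \left(-7 - 77\right) + y 34 = \left(44 - 9\right) \left(-7 - 77\right) - 493 = 35 \left(-84\right) - 493 = -2940 - 493 = -3433$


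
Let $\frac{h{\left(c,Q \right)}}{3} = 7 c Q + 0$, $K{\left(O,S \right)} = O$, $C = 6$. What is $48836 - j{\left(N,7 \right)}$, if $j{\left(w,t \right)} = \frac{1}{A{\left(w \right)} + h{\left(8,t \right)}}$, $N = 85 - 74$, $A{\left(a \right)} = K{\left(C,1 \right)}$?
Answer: $\frac{57724151}{1182} \approx 48836.0$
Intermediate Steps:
$A{\left(a \right)} = 6$
$N = 11$
$h{\left(c,Q \right)} = 21 Q c$ ($h{\left(c,Q \right)} = 3 \left(7 c Q + 0\right) = 3 \left(7 Q c + 0\right) = 3 \cdot 7 Q c = 21 Q c$)
$j{\left(w,t \right)} = \frac{1}{6 + 168 t}$ ($j{\left(w,t \right)} = \frac{1}{6 + 21 t 8} = \frac{1}{6 + 168 t}$)
$48836 - j{\left(N,7 \right)} = 48836 - \frac{1}{6 \left(1 + 28 \cdot 7\right)} = 48836 - \frac{1}{6 \left(1 + 196\right)} = 48836 - \frac{1}{6 \cdot 197} = 48836 - \frac{1}{6} \cdot \frac{1}{197} = 48836 - \frac{1}{1182} = \frac{57724151}{1182}$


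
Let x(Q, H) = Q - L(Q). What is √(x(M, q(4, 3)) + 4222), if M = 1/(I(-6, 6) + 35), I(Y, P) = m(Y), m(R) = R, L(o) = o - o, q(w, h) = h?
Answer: √3550731/29 ≈ 64.977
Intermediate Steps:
L(o) = 0
I(Y, P) = Y
M = 1/29 (M = 1/(-6 + 35) = 1/29 ≈ 0.034483)
x(Q, H) = Q (x(Q, H) = Q - 1*0 = Q + 0 = Q)
√(x(M, q(4, 3)) + 4222) = √(1/29 + 4222) = √(122439/29) = √3550731/29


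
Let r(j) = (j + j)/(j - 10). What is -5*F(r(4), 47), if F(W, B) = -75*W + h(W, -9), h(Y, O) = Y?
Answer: -1480/3 ≈ -493.33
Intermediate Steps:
r(j) = 2*j/(-10 + j) (r(j) = (2*j)/(-10 + j) = 2*j/(-10 + j))
F(W, B) = -74*W (F(W, B) = -75*W + W = -74*W)
-5*F(r(4), 47) = -(-370)*2*4/(-10 + 4) = -(-370)*2*4/(-6) = -(-370)*2*4*(-⅙) = -(-370)*(-4)/3 = -5*296/3 = -1480/3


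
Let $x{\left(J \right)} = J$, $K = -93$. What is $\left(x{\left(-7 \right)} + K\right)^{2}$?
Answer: $10000$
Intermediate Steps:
$\left(x{\left(-7 \right)} + K\right)^{2} = \left(-7 - 93\right)^{2} = \left(-100\right)^{2} = 10000$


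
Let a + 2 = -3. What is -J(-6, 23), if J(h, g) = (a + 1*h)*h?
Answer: -66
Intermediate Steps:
a = -5 (a = -2 - 3 = -5)
J(h, g) = h*(-5 + h) (J(h, g) = (-5 + 1*h)*h = (-5 + h)*h = h*(-5 + h))
-J(-6, 23) = -(-6)*(-5 - 6) = -(-6)*(-11) = -1*66 = -66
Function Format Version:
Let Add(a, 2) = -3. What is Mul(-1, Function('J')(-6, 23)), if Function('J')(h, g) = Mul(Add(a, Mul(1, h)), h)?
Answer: -66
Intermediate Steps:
a = -5 (a = Add(-2, -3) = -5)
Function('J')(h, g) = Mul(h, Add(-5, h)) (Function('J')(h, g) = Mul(Add(-5, Mul(1, h)), h) = Mul(Add(-5, h), h) = Mul(h, Add(-5, h)))
Mul(-1, Function('J')(-6, 23)) = Mul(-1, Mul(-6, Add(-5, -6))) = Mul(-1, Mul(-6, -11)) = Mul(-1, 66) = -66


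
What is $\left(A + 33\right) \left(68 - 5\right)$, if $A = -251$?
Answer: $-13734$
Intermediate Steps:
$\left(A + 33\right) \left(68 - 5\right) = \left(-251 + 33\right) \left(68 - 5\right) = \left(-218\right) 63 = -13734$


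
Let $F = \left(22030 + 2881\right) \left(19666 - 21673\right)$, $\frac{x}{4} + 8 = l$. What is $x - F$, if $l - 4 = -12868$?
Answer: $49944889$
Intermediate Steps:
$l = -12864$ ($l = 4 - 12868 = -12864$)
$x = -51488$ ($x = -32 + 4 \left(-12864\right) = -32 - 51456 = -51488$)
$F = -49996377$ ($F = 24911 \left(-2007\right) = -49996377$)
$x - F = -51488 - -49996377 = -51488 + 49996377 = 49944889$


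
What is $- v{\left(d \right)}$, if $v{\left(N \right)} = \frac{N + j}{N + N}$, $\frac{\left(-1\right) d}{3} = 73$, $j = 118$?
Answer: $- \frac{101}{438} \approx -0.23059$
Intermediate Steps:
$d = -219$ ($d = \left(-3\right) 73 = -219$)
$v{\left(N \right)} = \frac{118 + N}{2 N}$ ($v{\left(N \right)} = \frac{N + 118}{N + N} = \frac{118 + N}{2 N}$)
$- v{\left(d \right)} = - \frac{118 - 219}{2 \left(-219\right)} = - \frac{\left(-1\right) \left(-101\right)}{2 \cdot 219} = \left(-1\right) \frac{101}{438} = - \frac{101}{438}$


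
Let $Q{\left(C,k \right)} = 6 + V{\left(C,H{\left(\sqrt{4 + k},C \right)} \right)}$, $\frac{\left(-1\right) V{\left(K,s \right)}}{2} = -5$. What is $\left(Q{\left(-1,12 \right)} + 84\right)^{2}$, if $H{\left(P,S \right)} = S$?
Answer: $10000$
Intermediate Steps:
$V{\left(K,s \right)} = 10$ ($V{\left(K,s \right)} = \left(-2\right) \left(-5\right) = 10$)
$Q{\left(C,k \right)} = 16$ ($Q{\left(C,k \right)} = 6 + 10 = 16$)
$\left(Q{\left(-1,12 \right)} + 84\right)^{2} = \left(16 + 84\right)^{2} = 100^{2} = 10000$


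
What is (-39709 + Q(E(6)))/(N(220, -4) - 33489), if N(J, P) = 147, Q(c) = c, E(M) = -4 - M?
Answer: 39719/33342 ≈ 1.1913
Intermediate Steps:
(-39709 + Q(E(6)))/(N(220, -4) - 33489) = (-39709 + (-4 - 1*6))/(147 - 33489) = (-39709 + (-4 - 6))/(-33342) = (-39709 - 10)*(-1/33342) = -39719*(-1/33342) = 39719/33342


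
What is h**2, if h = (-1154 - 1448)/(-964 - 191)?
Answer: 6770404/1334025 ≈ 5.0752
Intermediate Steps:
h = 2602/1155 (h = -2602/(-1155) = -2602*(-1/1155) = 2602/1155 ≈ 2.2528)
h**2 = (2602/1155)**2 = 6770404/1334025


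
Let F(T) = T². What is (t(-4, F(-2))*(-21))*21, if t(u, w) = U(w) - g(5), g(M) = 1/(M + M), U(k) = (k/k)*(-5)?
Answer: 22491/10 ≈ 2249.1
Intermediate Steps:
U(k) = -5 (U(k) = 1*(-5) = -5)
g(M) = 1/(2*M)
t(u, w) = -51/10 (t(u, w) = -5 - 1/(2*5) = -5 - 1*⅒ = -5 - ⅒ = -51/10)
(t(-4, F(-2))*(-21))*21 = -51/10*(-21)*21 = (1071/10)*21 = 22491/10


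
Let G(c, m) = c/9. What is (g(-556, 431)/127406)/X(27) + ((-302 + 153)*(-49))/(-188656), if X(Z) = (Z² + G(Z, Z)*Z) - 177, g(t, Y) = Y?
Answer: -294364861331/7607364355344 ≈ -0.038695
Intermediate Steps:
G(c, m) = c/9 (G(c, m) = c*(⅑) = c/9)
X(Z) = -177 + 10*Z²/9 (X(Z) = (Z² + (Z/9)*Z) - 177 = (Z² + Z²/9) - 177 = 10*Z²/9 - 177 = -177 + 10*Z²/9)
(g(-556, 431)/127406)/X(27) + ((-302 + 153)*(-49))/(-188656) = (431/127406)/(-177 + (10/9)*27²) + ((-302 + 153)*(-49))/(-188656) = (431*(1/127406))/(-177 + (10/9)*729) - 149*(-49)*(-1/188656) = 431/(127406*(-177 + 810)) + 7301*(-1/188656) = (431/127406)/633 - 7301/188656 = (431/127406)*(1/633) - 7301/188656 = 431/80647998 - 7301/188656 = -294364861331/7607364355344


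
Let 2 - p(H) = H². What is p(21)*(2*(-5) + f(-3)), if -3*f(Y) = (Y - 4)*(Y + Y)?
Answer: 10536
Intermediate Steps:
f(Y) = -2*Y*(-4 + Y)/3 (f(Y) = -(Y - 4)*(Y + Y)/3 = -(-4 + Y)*2*Y/3 = -2*Y*(-4 + Y)/3)
p(H) = 2 - H²
p(21)*(2*(-5) + f(-3)) = (2 - 1*21²)*(2*(-5) + (⅔)*(-3)*(4 - 1*(-3))) = (2 - 1*441)*(-10 + (⅔)*(-3)*(4 + 3)) = (2 - 441)*(-10 + (⅔)*(-3)*7) = -439*(-10 - 14) = -439*(-24) = 10536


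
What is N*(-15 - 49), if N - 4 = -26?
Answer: 1408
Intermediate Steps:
N = -22 (N = 4 - 26 = -22)
N*(-15 - 49) = -22*(-15 - 49) = -22*(-64) = 1408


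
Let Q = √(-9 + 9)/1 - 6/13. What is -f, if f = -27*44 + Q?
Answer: 15450/13 ≈ 1188.5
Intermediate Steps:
Q = -6/13 (Q = √0*1 - 6*1/13 = 0*1 - 6/13 = 0 - 6/13 = -6/13 ≈ -0.46154)
f = -15450/13 (f = -27*44 - 6/13 = -1188 - 6/13 = -15450/13 ≈ -1188.5)
-f = -1*(-15450/13) = 15450/13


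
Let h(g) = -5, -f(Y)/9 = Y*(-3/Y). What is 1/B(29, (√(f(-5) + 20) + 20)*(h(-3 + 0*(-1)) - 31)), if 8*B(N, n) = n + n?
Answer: -20/3177 + √47/3177 ≈ -0.0041373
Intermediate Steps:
f(Y) = 27 (f(Y) = -9*Y*(-3/Y) = -9*(-3) = 27)
B(N, n) = n/4 (B(N, n) = (n + n)/8 = (2*n)/8 = n/4)
1/B(29, (√(f(-5) + 20) + 20)*(h(-3 + 0*(-1)) - 31)) = 1/(((√(27 + 20) + 20)*(-5 - 31))/4) = 1/(((√47 + 20)*(-36))/4) = 1/(((20 + √47)*(-36))/4) = 1/((-720 - 36*√47)/4) = 1/(-180 - 9*√47)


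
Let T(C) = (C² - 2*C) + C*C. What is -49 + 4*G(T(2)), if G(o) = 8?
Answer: -17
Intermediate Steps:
T(C) = -2*C + 2*C² (T(C) = (C² - 2*C) + C² = -2*C + 2*C²)
-49 + 4*G(T(2)) = -49 + 4*8 = -49 + 32 = -17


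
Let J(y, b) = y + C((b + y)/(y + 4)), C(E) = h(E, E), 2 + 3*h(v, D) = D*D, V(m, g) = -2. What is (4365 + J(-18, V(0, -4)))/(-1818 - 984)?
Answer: -639011/411894 ≈ -1.5514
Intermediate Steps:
h(v, D) = -⅔ + D²/3 (h(v, D) = -⅔ + (D*D)/3 = -⅔ + D²/3)
C(E) = -⅔ + E²/3
J(y, b) = -⅔ + y + (b + y)²/(3*(4 + y)²) (J(y, b) = y + (-⅔ + ((b + y)/(y + 4))²/3) = y + (-⅔ + ((b + y)/(4 + y))²/3) = y + (-⅔ + ((b + y)²/(4 + y)²)/3) = y + (-⅔ + (b + y)²/(3*(4 + y)²)) = -⅔ + y + (b + y)²/(3*(4 + y)²))
(4365 + J(-18, V(0, -4)))/(-1818 - 984) = (4365 + (-⅔ - 18 + (-2 - 18)²/(3*(4 - 18)²)))/(-1818 - 984) = (4365 + (-⅔ - 18 + (⅓)*(-20)²/(-14)²))/(-2802) = (4365 + (-⅔ - 18 + (⅓)*(1/196)*400))*(-1/2802) = (4365 + (-⅔ - 18 + 100/147))*(-1/2802) = (4365 - 2644/147)*(-1/2802) = (639011/147)*(-1/2802) = -639011/411894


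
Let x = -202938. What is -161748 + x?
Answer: -364686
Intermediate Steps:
-161748 + x = -161748 - 202938 = -364686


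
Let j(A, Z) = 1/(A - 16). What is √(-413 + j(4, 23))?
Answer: I*√14871/6 ≈ 20.324*I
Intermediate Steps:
j(A, Z) = 1/(-16 + A)
√(-413 + j(4, 23)) = √(-413 + 1/(-16 + 4)) = √(-413 + 1/(-12)) = √(-413 - 1/12) = √(-4957/12) = I*√14871/6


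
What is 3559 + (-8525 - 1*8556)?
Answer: -13522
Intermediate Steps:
3559 + (-8525 - 1*8556) = 3559 + (-8525 - 8556) = 3559 - 17081 = -13522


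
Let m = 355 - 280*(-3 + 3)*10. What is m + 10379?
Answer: 10734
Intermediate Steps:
m = 355 (m = 355 - 0*10 = 355 - 280*0 = 355 + 0 = 355)
m + 10379 = 355 + 10379 = 10734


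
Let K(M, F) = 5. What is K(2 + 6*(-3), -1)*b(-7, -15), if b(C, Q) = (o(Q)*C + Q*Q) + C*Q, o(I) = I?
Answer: 2175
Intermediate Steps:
b(C, Q) = Q² + 2*C*Q (b(C, Q) = (Q*C + Q*Q) + C*Q = (C*Q + Q²) + C*Q = (Q² + C*Q) + C*Q = Q² + 2*C*Q)
K(2 + 6*(-3), -1)*b(-7, -15) = 5*(-15*(-15 + 2*(-7))) = 5*(-15*(-15 - 14)) = 5*(-15*(-29)) = 5*435 = 2175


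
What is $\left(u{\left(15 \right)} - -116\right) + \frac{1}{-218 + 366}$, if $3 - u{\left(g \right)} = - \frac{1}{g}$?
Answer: $\frac{264343}{2220} \approx 119.07$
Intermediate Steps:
$u{\left(g \right)} = 3 + \frac{1}{g}$ ($u{\left(g \right)} = 3 - - \frac{1}{g} = 3 + \frac{1}{g}$)
$\left(u{\left(15 \right)} - -116\right) + \frac{1}{-218 + 366} = \left(\left(3 + \frac{1}{15}\right) - -116\right) + \frac{1}{-218 + 366} = \left(\left(3 + \frac{1}{15}\right) + 116\right) + \frac{1}{148} = \left(\frac{46}{15} + 116\right) + \frac{1}{148} = \frac{1786}{15} + \frac{1}{148} = \frac{264343}{2220}$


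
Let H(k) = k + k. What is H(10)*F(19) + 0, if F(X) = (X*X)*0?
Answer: 0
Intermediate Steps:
F(X) = 0 (F(X) = X²*0 = 0)
H(k) = 2*k
H(10)*F(19) + 0 = (2*10)*0 + 0 = 20*0 + 0 = 0 + 0 = 0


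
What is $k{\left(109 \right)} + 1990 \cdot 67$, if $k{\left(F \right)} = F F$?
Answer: $145211$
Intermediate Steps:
$k{\left(F \right)} = F^{2}$
$k{\left(109 \right)} + 1990 \cdot 67 = 109^{2} + 1990 \cdot 67 = 11881 + 133330 = 145211$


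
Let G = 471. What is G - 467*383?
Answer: -178390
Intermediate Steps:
G - 467*383 = 471 - 467*383 = 471 - 178861 = -178390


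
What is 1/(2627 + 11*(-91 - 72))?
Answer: 1/834 ≈ 0.0011990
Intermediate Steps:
1/(2627 + 11*(-91 - 72)) = 1/(2627 + 11*(-163)) = 1/(2627 - 1793) = 1/834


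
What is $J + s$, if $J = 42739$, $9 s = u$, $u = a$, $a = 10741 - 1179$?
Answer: $\frac{394213}{9} \approx 43801.0$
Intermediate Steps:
$a = 9562$
$u = 9562$
$s = \frac{9562}{9}$ ($s = \frac{1}{9} \cdot 9562 = \frac{9562}{9} \approx 1062.4$)
$J + s = 42739 + \frac{9562}{9} = \frac{394213}{9}$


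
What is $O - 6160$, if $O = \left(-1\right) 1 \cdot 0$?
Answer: $-6160$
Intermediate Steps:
$O = 0$ ($O = \left(-1\right) 0 = 0$)
$O - 6160 = 0 - 6160 = -6160$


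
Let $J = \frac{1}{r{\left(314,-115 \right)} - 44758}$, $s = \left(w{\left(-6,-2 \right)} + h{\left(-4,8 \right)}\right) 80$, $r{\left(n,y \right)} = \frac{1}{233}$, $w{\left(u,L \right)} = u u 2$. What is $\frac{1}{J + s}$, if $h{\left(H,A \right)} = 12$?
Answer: $\frac{10428613}{70080279127} \approx 0.00014881$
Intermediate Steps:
$w{\left(u,L \right)} = 2 u^{2}$ ($w{\left(u,L \right)} = u^{2} \cdot 2 = 2 u^{2}$)
$r{\left(n,y \right)} = \frac{1}{233}$
$s = 6720$ ($s = \left(2 \left(-6\right)^{2} + 12\right) 80 = \left(2 \cdot 36 + 12\right) 80 = \left(72 + 12\right) 80 = 84 \cdot 80 = 6720$)
$J = - \frac{233}{10428613}$ ($J = \frac{1}{\frac{1}{233} - 44758} = \frac{1}{- \frac{10428613}{233}} = - \frac{233}{10428613} \approx -2.2342 \cdot 10^{-5}$)
$\frac{1}{J + s} = \frac{1}{- \frac{233}{10428613} + 6720} = \frac{1}{\frac{70080279127}{10428613}} = \frac{10428613}{70080279127}$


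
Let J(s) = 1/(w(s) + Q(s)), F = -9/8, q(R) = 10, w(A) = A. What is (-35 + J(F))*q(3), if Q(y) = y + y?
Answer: -9530/27 ≈ -352.96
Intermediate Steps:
Q(y) = 2*y
F = -9/8 (F = -9*⅛ = -9/8 ≈ -1.1250)
J(s) = 1/(3*s) (J(s) = 1/(s + 2*s) = 1/(3*s))
(-35 + J(F))*q(3) = (-35 + 1/(3*(-9/8)))*10 = (-35 + (⅓)*(-8/9))*10 = (-35 - 8/27)*10 = -953/27*10 = -9530/27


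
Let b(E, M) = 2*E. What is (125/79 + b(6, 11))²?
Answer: 1151329/6241 ≈ 184.48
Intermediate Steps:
(125/79 + b(6, 11))² = (125/79 + 2*6)² = (125*(1/79) + 12)² = (125/79 + 12)² = (1073/79)² = 1151329/6241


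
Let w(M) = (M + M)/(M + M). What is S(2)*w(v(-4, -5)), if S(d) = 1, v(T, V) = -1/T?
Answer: 1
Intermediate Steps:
w(M) = 1 (w(M) = (2*M)/((2*M)) = (2*M)*(1/(2*M)) = 1)
S(2)*w(v(-4, -5)) = 1*1 = 1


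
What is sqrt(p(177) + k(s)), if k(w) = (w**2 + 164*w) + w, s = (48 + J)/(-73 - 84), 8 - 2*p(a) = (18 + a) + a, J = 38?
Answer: 2*I*sqrt(1676638)/157 ≈ 16.495*I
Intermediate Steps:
p(a) = -5 - a (p(a) = 4 - ((18 + a) + a)/2 = 4 - (18 + 2*a)/2 = 4 + (-9 - a) = -5 - a)
s = -86/157 (s = (48 + 38)/(-73 - 84) = 86/(-157) = 86*(-1/157) = -86/157 ≈ -0.54777)
k(w) = w**2 + 165*w
sqrt(p(177) + k(s)) = sqrt((-5 - 1*177) - 86*(165 - 86/157)/157) = sqrt((-5 - 177) - 86/157*25819/157) = sqrt(-182 - 2220434/24649) = sqrt(-6706552/24649) = 2*I*sqrt(1676638)/157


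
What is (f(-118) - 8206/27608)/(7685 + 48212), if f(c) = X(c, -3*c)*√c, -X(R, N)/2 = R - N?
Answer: -4103/771602188 + 944*I*√118/55897 ≈ -5.3175e-6 + 0.18345*I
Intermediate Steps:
X(R, N) = -2*R + 2*N (X(R, N) = -2*(R - N) = -2*R + 2*N)
f(c) = -8*c^(3/2) (f(c) = (-2*c + 2*(-3*c))*√c = (-2*c - 6*c)*√c = (-8*c)*√c = -8*c^(3/2))
(f(-118) - 8206/27608)/(7685 + 48212) = (-(-944)*I*√118 - 8206/27608)/(7685 + 48212) = (-(-944)*I*√118 - 8206*1/27608)/55897 = (944*I*√118 - 4103/13804)*(1/55897) = (-4103/13804 + 944*I*√118)*(1/55897) = -4103/771602188 + 944*I*√118/55897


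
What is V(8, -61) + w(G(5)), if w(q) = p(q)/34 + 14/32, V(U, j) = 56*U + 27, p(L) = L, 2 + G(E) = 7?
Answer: 129359/272 ≈ 475.58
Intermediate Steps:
G(E) = 5 (G(E) = -2 + 7 = 5)
V(U, j) = 27 + 56*U
w(q) = 7/16 + q/34 (w(q) = q/34 + 14/32 = q*(1/34) + 14*(1/32) = q/34 + 7/16 = 7/16 + q/34)
V(8, -61) + w(G(5)) = (27 + 56*8) + (7/16 + (1/34)*5) = (27 + 448) + (7/16 + 5/34) = 475 + 159/272 = 129359/272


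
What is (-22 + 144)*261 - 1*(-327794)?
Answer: 359636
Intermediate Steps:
(-22 + 144)*261 - 1*(-327794) = 122*261 + 327794 = 31842 + 327794 = 359636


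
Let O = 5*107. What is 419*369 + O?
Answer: 155146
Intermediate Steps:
O = 535
419*369 + O = 419*369 + 535 = 154611 + 535 = 155146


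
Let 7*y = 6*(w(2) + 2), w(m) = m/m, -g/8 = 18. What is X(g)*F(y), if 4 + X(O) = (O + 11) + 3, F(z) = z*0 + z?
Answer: -2412/7 ≈ -344.57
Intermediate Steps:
g = -144 (g = -8*18 = -144)
w(m) = 1
y = 18/7 (y = (6*(1 + 2))/7 = (6*3)/7 = (⅐)*18 = 18/7 ≈ 2.5714)
F(z) = z (F(z) = 0 + z = z)
X(O) = 10 + O (X(O) = -4 + ((O + 11) + 3) = -4 + ((11 + O) + 3) = -4 + (14 + O) = 10 + O)
X(g)*F(y) = (10 - 144)*(18/7) = -134*18/7 = -2412/7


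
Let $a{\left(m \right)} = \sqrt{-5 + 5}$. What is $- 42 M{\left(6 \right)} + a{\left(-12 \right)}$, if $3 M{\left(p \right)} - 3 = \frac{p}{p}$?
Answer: $-56$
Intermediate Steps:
$M{\left(p \right)} = \frac{4}{3}$ ($M{\left(p \right)} = 1 + \frac{p \frac{1}{p}}{3} = 1 + \frac{1}{3} \cdot 1 = 1 + \frac{1}{3} = \frac{4}{3}$)
$a{\left(m \right)} = 0$ ($a{\left(m \right)} = \sqrt{0} = 0$)
$- 42 M{\left(6 \right)} + a{\left(-12 \right)} = \left(-42\right) \frac{4}{3} + 0 = -56 + 0 = -56$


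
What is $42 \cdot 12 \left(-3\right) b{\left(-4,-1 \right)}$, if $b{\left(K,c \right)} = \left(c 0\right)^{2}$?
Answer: $0$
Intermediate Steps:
$b{\left(K,c \right)} = 0$ ($b{\left(K,c \right)} = 0^{2} = 0$)
$42 \cdot 12 \left(-3\right) b{\left(-4,-1 \right)} = 42 \cdot 12 \left(-3\right) 0 = 42 \left(-36\right) 0 = \left(-1512\right) 0 = 0$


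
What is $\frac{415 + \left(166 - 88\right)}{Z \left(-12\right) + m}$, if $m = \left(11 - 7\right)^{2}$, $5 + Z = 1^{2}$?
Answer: $\frac{493}{64} \approx 7.7031$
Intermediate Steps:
$Z = -4$ ($Z = -5 + 1^{2} = -5 + 1 = -4$)
$m = 16$ ($m = 4^{2} = 16$)
$\frac{415 + \left(166 - 88\right)}{Z \left(-12\right) + m} = \frac{415 + \left(166 - 88\right)}{\left(-4\right) \left(-12\right) + 16} = \frac{415 + 78}{48 + 16} = \frac{493}{64}$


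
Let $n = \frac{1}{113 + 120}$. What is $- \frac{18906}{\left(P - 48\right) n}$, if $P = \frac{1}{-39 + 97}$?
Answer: $\frac{11108508}{121} \approx 91806.0$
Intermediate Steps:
$P = \frac{1}{58} \approx 0.017241$
$n = \frac{1}{233} \approx 0.0042918$
$- \frac{18906}{\left(P - 48\right) n} = - \frac{18906}{\left(\frac{1}{58} - 48\right) \frac{1}{233}} = - \frac{18906}{\left(- \frac{2783}{58}\right) \frac{1}{233}} = - \frac{18906}{- \frac{2783}{13514}} = \left(-18906\right) \left(- \frac{13514}{2783}\right) = \frac{11108508}{121}$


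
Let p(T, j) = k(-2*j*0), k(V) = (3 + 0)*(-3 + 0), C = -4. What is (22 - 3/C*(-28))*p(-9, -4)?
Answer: -9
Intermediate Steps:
k(V) = -9 (k(V) = 3*(-3) = -9)
p(T, j) = -9
(22 - 3/C*(-28))*p(-9, -4) = (22 - 3/(-4)*(-28))*(-9) = (22 - 3*(-¼)*(-28))*(-9) = (22 + (¾)*(-28))*(-9) = (22 - 21)*(-9) = 1*(-9) = -9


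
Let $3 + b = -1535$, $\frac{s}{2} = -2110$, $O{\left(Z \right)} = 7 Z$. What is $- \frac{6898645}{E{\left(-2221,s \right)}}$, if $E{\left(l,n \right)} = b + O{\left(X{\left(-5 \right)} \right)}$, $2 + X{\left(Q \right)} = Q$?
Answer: $\frac{6898645}{1587} \approx 4347.0$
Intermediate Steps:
$X{\left(Q \right)} = -2 + Q$
$s = -4220$ ($s = 2 \left(-2110\right) = -4220$)
$b = -1538$ ($b = -3 - 1535 = -1538$)
$E{\left(l,n \right)} = -1587$ ($E{\left(l,n \right)} = -1538 + 7 \left(-2 - 5\right) = -1538 + 7 \left(-7\right) = -1538 - 49 = -1587$)
$- \frac{6898645}{E{\left(-2221,s \right)}} = - \frac{6898645}{-1587} = \left(-6898645\right) \left(- \frac{1}{1587}\right) = \frac{6898645}{1587}$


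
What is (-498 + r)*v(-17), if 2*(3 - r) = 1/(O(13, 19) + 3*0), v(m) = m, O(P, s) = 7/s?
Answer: 118133/14 ≈ 8438.1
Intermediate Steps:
r = 23/14 (r = 3 - 1/(2*(7/19 + 3*0)) = 3 - 1/(2*(7*(1/19) + 0)) = 3 - 1/(2*(7/19 + 0)) = 3 - 1/(2*7/19) = 3 - 1/2*19/7 = 3 - 19/14 = 23/14 ≈ 1.6429)
(-498 + r)*v(-17) = (-498 + 23/14)*(-17) = -6949/14*(-17) = 118133/14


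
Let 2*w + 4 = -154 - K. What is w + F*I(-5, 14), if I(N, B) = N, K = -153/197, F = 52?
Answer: -133413/394 ≈ -338.61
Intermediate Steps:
K = -153/197 (K = -153*1/197 = -153/197 ≈ -0.77665)
w = -30973/394 (w = -2 + (-154 - 1*(-153/197))/2 = -2 + (-154 + 153/197)/2 = -2 + (½)*(-30185/197) = -2 - 30185/394 = -30973/394 ≈ -78.612)
w + F*I(-5, 14) = -30973/394 + 52*(-5) = -30973/394 - 260 = -133413/394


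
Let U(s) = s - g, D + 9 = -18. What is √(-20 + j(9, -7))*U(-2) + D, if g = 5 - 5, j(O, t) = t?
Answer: -27 - 6*I*√3 ≈ -27.0 - 10.392*I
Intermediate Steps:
D = -27 (D = -9 - 18 = -27)
g = 0
U(s) = s (U(s) = s - 1*0 = s + 0 = s)
√(-20 + j(9, -7))*U(-2) + D = √(-20 - 7)*(-2) - 27 = √(-27)*(-2) - 27 = (3*I*√3)*(-2) - 27 = -6*I*√3 - 27 = -27 - 6*I*√3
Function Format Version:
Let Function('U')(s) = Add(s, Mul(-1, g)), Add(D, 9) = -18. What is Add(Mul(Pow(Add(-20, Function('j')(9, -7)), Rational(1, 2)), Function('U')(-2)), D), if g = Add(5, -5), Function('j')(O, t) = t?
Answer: Add(-27, Mul(-6, I, Pow(3, Rational(1, 2)))) ≈ Add(-27.000, Mul(-10.392, I))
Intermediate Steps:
D = -27 (D = Add(-9, -18) = -27)
g = 0
Function('U')(s) = s (Function('U')(s) = Add(s, Mul(-1, 0)) = Add(s, 0) = s)
Add(Mul(Pow(Add(-20, Function('j')(9, -7)), Rational(1, 2)), Function('U')(-2)), D) = Add(Mul(Pow(Add(-20, -7), Rational(1, 2)), -2), -27) = Add(Mul(Pow(-27, Rational(1, 2)), -2), -27) = Add(Mul(Mul(3, I, Pow(3, Rational(1, 2))), -2), -27) = Add(Mul(-6, I, Pow(3, Rational(1, 2))), -27) = Add(-27, Mul(-6, I, Pow(3, Rational(1, 2))))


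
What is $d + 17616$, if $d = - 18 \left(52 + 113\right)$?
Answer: $14646$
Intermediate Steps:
$d = -2970$ ($d = \left(-18\right) 165 = -2970$)
$d + 17616 = -2970 + 17616 = 14646$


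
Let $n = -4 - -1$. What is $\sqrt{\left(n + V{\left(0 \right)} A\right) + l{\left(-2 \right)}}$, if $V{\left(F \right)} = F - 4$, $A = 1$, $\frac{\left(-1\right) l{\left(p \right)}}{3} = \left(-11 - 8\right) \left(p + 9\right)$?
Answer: $14 \sqrt{2} \approx 19.799$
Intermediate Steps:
$l{\left(p \right)} = 513 + 57 p$ ($l{\left(p \right)} = - 3 \left(-11 - 8\right) \left(p + 9\right) = - 3 \left(- 19 \left(9 + p\right)\right) = - 3 \left(-171 - 19 p\right) = 513 + 57 p$)
$V{\left(F \right)} = -4 + F$
$n = -3$ ($n = -4 + 1 = -3$)
$\sqrt{\left(n + V{\left(0 \right)} A\right) + l{\left(-2 \right)}} = \sqrt{\left(-3 + \left(-4 + 0\right) 1\right) + \left(513 + 57 \left(-2\right)\right)} = \sqrt{\left(-3 - 4\right) + \left(513 - 114\right)} = \sqrt{\left(-3 - 4\right) + 399} = \sqrt{-7 + 399} = \sqrt{392} = 14 \sqrt{2}$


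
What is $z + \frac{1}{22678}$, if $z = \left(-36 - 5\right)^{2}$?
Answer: $\frac{38121719}{22678} \approx 1681.0$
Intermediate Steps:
$z = 1681$ ($z = \left(-41\right)^{2} = 1681$)
$z + \frac{1}{22678} = 1681 + \frac{1}{22678} = \frac{38121719}{22678}$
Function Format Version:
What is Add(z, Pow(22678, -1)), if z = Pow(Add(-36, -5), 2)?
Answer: Rational(38121719, 22678) ≈ 1681.0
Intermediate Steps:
z = 1681 (z = Pow(-41, 2) = 1681)
Add(z, Pow(22678, -1)) = Add(1681, Pow(22678, -1)) = Add(1681, Rational(1, 22678)) = Rational(38121719, 22678)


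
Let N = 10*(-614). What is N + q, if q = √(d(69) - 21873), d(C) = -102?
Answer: -6140 + 5*I*√879 ≈ -6140.0 + 148.24*I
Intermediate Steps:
N = -6140
q = 5*I*√879 (q = √(-102 - 21873) = √(-21975) = 5*I*√879 ≈ 148.24*I)
N + q = -6140 + 5*I*√879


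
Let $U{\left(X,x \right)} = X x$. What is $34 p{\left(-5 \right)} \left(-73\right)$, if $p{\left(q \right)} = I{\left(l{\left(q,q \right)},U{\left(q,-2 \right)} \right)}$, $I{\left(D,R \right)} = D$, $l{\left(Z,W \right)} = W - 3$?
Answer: $19856$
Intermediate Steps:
$l{\left(Z,W \right)} = -3 + W$ ($l{\left(Z,W \right)} = W - 3 = -3 + W$)
$p{\left(q \right)} = -3 + q$
$34 p{\left(-5 \right)} \left(-73\right) = 34 \left(-3 - 5\right) \left(-73\right) = 34 \left(-8\right) \left(-73\right) = \left(-272\right) \left(-73\right) = 19856$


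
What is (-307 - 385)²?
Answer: 478864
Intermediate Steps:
(-307 - 385)² = (-692)² = 478864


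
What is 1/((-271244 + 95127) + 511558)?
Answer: 1/335441 ≈ 2.9811e-6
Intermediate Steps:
1/((-271244 + 95127) + 511558) = 1/(-176117 + 511558) = 1/335441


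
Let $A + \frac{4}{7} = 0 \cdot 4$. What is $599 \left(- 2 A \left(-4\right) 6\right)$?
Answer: $- \frac{115008}{7} \approx -16430.0$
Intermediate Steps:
$A = - \frac{4}{7}$ ($A = - \frac{4}{7} + 0 \cdot 4 = - \frac{4}{7} + 0 = - \frac{4}{7} \approx -0.57143$)
$599 \left(- 2 A \left(-4\right) 6\right) = 599 \left(- 2 \left(- \frac{4}{7}\right) \left(-4\right) 6\right) = 599 \left(- 2 \cdot \frac{16}{7} \cdot 6\right) = 599 \left(\left(-2\right) \frac{96}{7}\right) = 599 \left(- \frac{192}{7}\right) = - \frac{115008}{7}$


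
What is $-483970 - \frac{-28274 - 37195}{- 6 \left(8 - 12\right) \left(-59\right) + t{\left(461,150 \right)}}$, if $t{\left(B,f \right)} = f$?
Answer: $- \frac{204257163}{422} \approx -4.8402 \cdot 10^{5}$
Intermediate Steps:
$-483970 - \frac{-28274 - 37195}{- 6 \left(8 - 12\right) \left(-59\right) + t{\left(461,150 \right)}} = -483970 - \frac{-28274 - 37195}{- 6 \left(8 - 12\right) \left(-59\right) + 150} = -483970 - - \frac{65469}{\left(-6\right) \left(-4\right) \left(-59\right) + 150} = -483970 - - \frac{65469}{24 \left(-59\right) + 150} = -483970 - - \frac{65469}{-1416 + 150} = -483970 - - \frac{65469}{-1266} = -483970 - \left(-65469\right) \left(- \frac{1}{1266}\right) = -483970 - \frac{21823}{422} = - \frac{204257163}{422}$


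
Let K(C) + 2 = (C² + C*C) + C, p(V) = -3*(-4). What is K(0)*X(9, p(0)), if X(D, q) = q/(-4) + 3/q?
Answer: 11/2 ≈ 5.5000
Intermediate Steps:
p(V) = 12
K(C) = -2 + C + 2*C² (K(C) = -2 + ((C² + C*C) + C) = -2 + ((C² + C²) + C) = -2 + (2*C² + C) = -2 + (C + 2*C²) = -2 + C + 2*C²)
X(D, q) = 3/q - q/4 (X(D, q) = q*(-¼) + 3/q = -q/4 + 3/q = 3/q - q/4)
K(0)*X(9, p(0)) = (-2 + 0 + 2*0²)*(3/12 - ¼*12) = (-2 + 0 + 2*0)*(3*(1/12) - 3) = (-2 + 0 + 0)*(¼ - 3) = -2*(-11/4) = 11/2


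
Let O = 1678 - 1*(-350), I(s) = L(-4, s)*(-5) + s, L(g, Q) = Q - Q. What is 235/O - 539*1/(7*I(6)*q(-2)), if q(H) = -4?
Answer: 13483/4056 ≈ 3.3242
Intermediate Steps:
L(g, Q) = 0
I(s) = s (I(s) = 0*(-5) + s = 0 + s = s)
O = 2028 (O = 1678 + 350 = 2028)
235/O - 539*1/(7*I(6)*q(-2)) = 235/2028 - 539/(6*(-4*7)) = 235*(1/2028) - 539/(6*(-28)) = 235/2028 - 539/(-168) = 235/2028 - 539*(-1/168) = 235/2028 + 77/24 = 13483/4056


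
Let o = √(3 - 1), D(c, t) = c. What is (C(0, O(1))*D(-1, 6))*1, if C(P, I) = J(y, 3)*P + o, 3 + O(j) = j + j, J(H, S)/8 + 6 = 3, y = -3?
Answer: -√2 ≈ -1.4142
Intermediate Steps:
J(H, S) = -24 (J(H, S) = -48 + 8*3 = -48 + 24 = -24)
o = √2 ≈ 1.4142
O(j) = -3 + 2*j (O(j) = -3 + (j + j) = -3 + 2*j)
C(P, I) = √2 - 24*P (C(P, I) = -24*P + √2 = √2 - 24*P)
(C(0, O(1))*D(-1, 6))*1 = ((√2 - 24*0)*(-1))*1 = ((√2 + 0)*(-1))*1 = (√2*(-1))*1 = -√2*1 = -√2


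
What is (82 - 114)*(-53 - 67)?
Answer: 3840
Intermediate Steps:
(82 - 114)*(-53 - 67) = -32*(-120) = 3840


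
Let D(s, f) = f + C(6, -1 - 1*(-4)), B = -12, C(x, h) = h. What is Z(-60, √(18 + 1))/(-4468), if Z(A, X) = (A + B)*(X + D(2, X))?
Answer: 54/1117 + 36*√19/1117 ≈ 0.18883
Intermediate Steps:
D(s, f) = 3 + f (D(s, f) = f + (-1 - 1*(-4)) = f + (-1 + 4) = f + 3 = 3 + f)
Z(A, X) = (-12 + A)*(3 + 2*X) (Z(A, X) = (A - 12)*(X + (3 + X)) = (-12 + A)*(3 + 2*X))
Z(-60, √(18 + 1))/(-4468) = (-36 - 24*√(18 + 1) - 60*√(18 + 1) - 60*(3 + √(18 + 1)))/(-4468) = (-36 - 24*√19 - 60*√19 - 60*(3 + √19))*(-1/4468) = (-36 - 24*√19 - 60*√19 + (-180 - 60*√19))*(-1/4468) = (-216 - 144*√19)*(-1/4468) = 54/1117 + 36*√19/1117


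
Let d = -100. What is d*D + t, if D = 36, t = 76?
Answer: -3524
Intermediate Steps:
d*D + t = -100*36 + 76 = -3600 + 76 = -3524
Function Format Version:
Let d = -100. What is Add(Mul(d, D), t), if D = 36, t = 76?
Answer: -3524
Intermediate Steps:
Add(Mul(d, D), t) = Add(Mul(-100, 36), 76) = Add(-3600, 76) = -3524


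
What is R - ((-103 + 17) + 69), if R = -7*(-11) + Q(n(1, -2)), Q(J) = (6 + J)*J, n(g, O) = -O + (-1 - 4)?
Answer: 85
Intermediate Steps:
n(g, O) = -5 - O (n(g, O) = -O - 5 = -5 - O)
Q(J) = J*(6 + J)
R = 68 (R = -7*(-11) + (-5 - 1*(-2))*(6 + (-5 - 1*(-2))) = 77 + (-5 + 2)*(6 + (-5 + 2)) = 77 - 3*(6 - 3) = 77 - 3*3 = 77 - 9 = 68)
R - ((-103 + 17) + 69) = 68 - ((-103 + 17) + 69) = 68 - (-86 + 69) = 68 - 1*(-17) = 68 + 17 = 85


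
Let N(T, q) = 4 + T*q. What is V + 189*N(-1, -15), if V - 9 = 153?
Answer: 3753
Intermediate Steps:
V = 162 (V = 9 + 153 = 162)
V + 189*N(-1, -15) = 162 + 189*(4 - 1*(-15)) = 162 + 189*(4 + 15) = 162 + 189*19 = 162 + 3591 = 3753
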